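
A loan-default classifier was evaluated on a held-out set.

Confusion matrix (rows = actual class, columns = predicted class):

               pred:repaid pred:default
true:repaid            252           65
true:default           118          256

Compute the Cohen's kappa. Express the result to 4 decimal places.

0.4734

Observed agreement pₒ = trace/N = 508/691 = 0.73517
Expected agreement pₑ = Σ (rowᵢ·colᵢ)/N² = (317·370 + 374·321)/691² = 0.49708
κ = (pₒ − pₑ)/(1 − pₑ) = (0.73517 − 0.49708)/(1 − 0.49708) = 0.4734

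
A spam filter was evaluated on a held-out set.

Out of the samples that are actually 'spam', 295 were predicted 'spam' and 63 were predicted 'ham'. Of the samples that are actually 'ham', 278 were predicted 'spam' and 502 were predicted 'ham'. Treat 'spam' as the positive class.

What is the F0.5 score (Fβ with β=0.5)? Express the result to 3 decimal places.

Fβ = (1+β²)·TP / ((1+β²)·TP + β²·FN + FP), with β²=1/4
= 1.25·295 / (1.25·295 + 0.25·63 + 278) = 0.557

0.557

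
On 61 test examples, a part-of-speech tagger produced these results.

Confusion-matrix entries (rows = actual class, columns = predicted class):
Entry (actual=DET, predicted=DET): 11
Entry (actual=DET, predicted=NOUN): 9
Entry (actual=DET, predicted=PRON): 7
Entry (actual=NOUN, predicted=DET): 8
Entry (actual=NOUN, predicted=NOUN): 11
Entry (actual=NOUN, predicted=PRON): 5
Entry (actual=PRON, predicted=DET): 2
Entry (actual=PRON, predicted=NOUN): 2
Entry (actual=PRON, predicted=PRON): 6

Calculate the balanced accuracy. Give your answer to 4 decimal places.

Balanced accuracy = mean of per-class recall.
  DET: recall = 11/27 = 0.40741
  NOUN: recall = 11/24 = 0.45833
  PRON: recall = 6/10 = 0.60000
Mean = (0.40741 + 0.45833 + 0.60000) / 3 = 0.4886

0.4886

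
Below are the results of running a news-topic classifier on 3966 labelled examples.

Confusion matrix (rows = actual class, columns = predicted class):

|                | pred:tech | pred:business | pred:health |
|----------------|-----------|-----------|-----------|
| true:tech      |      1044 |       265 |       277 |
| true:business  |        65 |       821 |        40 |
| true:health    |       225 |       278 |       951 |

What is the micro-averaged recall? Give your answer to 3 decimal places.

Micro-averaging pools counts across classes: ΣTP=2816, ΣFP=1150, ΣFN=1150.
Micro-recall = TP/(TP+FN) on pooled counts = 0.710 (equals overall accuracy in single-label multiclass).

0.710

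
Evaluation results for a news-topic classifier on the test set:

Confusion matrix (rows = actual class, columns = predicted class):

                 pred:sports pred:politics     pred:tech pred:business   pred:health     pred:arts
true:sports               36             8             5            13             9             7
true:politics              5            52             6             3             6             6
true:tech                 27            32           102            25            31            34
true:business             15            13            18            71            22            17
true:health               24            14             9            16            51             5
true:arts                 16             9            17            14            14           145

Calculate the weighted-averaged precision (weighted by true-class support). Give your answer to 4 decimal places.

Per-class precision (TP/(TP+FP)):
  sports: TP=36, FP=5+27+15+24+16=87 → 36/123 = 0.29268
  politics: TP=52, FP=8+32+13+14+9=76 → 52/128 = 0.40625
  tech: TP=102, FP=5+6+18+9+17=55 → 102/157 = 0.64968
  business: TP=71, FP=13+3+25+16+14=71 → 71/142 = 0.50000
  health: TP=51, FP=9+6+31+22+14=82 → 51/133 = 0.38346
  arts: TP=145, FP=7+6+34+17+5=69 → 145/214 = 0.67757
Weighted-precision = Σ (supportᵢ/N)·precisionᵢ with N=897: (78/897)·0.29268 + (78/897)·0.40625 + (251/897)·0.64968 + (156/897)·0.50000 + (119/897)·0.38346 + (215/897)·0.67757 = 0.5428

0.5428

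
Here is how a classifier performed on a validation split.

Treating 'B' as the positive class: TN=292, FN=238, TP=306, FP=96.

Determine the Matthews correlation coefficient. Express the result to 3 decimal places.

MCC = (TP·TN − FP·FN) / √((TP+FP)(TP+FN)(TN+FP)(TN+FN))
Numerator = 306·292 − 96·238 = 66504
Denominator = √(402·544·388·530) = √44971000320 = 212063.6704
MCC = 66504 / 212063.6704 = 0.314

0.314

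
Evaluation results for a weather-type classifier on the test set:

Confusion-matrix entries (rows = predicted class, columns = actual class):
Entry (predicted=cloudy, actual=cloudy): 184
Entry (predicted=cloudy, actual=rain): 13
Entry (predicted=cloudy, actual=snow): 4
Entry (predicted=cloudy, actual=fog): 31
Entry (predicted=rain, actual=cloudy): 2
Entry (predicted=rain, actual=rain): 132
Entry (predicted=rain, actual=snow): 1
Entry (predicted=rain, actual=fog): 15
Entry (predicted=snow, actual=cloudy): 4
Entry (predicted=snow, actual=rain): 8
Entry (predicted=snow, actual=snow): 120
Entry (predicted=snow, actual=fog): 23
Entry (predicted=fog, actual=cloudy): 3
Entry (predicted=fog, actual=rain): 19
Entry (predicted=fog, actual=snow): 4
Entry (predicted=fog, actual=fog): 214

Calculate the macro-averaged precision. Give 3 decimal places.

0.835

Per-class precision (TP/(TP+FP)):
  cloudy: TP=184, FP=13+4+31=48 → 184/232 = 0.7931
  rain: TP=132, FP=2+1+15=18 → 132/150 = 0.8800
  snow: TP=120, FP=4+8+23=35 → 120/155 = 0.7742
  fog: TP=214, FP=3+19+4=26 → 214/240 = 0.8917
Macro-precision = mean = (0.7931 + 0.8800 + 0.7742 + 0.8917) / 4 = 0.835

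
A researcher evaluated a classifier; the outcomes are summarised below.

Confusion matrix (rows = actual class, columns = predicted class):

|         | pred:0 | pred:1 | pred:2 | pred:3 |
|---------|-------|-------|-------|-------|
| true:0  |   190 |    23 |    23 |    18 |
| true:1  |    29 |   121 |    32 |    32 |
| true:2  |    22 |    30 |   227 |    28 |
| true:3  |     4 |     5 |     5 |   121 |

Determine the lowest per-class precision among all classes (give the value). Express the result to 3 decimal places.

0.608

Per-class precision (TP/(TP+FP)):
  0: TP=190, FP=29+22+4=55 → 190/245 = 0.7755
  1: TP=121, FP=23+30+5=58 → 121/179 = 0.6760
  2: TP=227, FP=23+32+5=60 → 227/287 = 0.7909
  3: TP=121, FP=18+32+28=78 → 121/199 = 0.6080
Lowest is class '3' with precision = 0.608.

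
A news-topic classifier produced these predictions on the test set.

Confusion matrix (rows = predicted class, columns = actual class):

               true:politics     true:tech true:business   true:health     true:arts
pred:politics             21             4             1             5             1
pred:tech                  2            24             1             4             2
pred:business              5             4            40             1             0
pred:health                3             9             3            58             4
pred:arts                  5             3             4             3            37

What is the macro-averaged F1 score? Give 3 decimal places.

0.721

Per-class F1 score (2·TP/(2·TP+FP+FN)):
  politics: TP=21, FP=4+1+5+1=11, FN=2+5+3+5=15 → 42/68 = 0.6176
  tech: TP=24, FP=2+1+4+2=9, FN=4+4+9+3=20 → 48/77 = 0.6234
  business: TP=40, FP=5+4+1+0=10, FN=1+1+3+4=9 → 80/99 = 0.8081
  health: TP=58, FP=3+9+3+4=19, FN=5+4+1+3=13 → 116/148 = 0.7838
  arts: TP=37, FP=5+3+4+3=15, FN=1+2+0+4=7 → 74/96 = 0.7708
Macro-F1 score = mean = (0.6176 + 0.6234 + 0.8081 + 0.7838 + 0.7708) / 5 = 0.721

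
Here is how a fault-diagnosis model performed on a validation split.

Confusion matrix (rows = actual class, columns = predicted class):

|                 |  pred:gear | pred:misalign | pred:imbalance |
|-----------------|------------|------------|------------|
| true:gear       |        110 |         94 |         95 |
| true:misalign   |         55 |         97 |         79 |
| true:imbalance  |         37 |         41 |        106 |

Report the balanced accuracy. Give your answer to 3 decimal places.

0.455

Balanced accuracy = mean of per-class recall.
  gear: recall = 110/299 = 0.3679
  misalign: recall = 97/231 = 0.4199
  imbalance: recall = 106/184 = 0.5761
Mean = (0.3679 + 0.4199 + 0.5761) / 3 = 0.455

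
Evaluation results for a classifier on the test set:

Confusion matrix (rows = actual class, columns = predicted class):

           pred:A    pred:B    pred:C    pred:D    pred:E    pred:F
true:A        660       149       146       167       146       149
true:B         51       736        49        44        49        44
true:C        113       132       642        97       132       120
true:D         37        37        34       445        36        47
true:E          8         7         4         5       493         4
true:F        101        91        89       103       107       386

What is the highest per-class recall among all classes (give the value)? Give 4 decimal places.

0.9463

Per-class recall (TP/(TP+FN)):
  A: TP=660, FN=149+146+167+146+149=757 → 660/1417 = 0.46577
  B: TP=736, FN=51+49+44+49+44=237 → 736/973 = 0.75642
  C: TP=642, FN=113+132+97+132+120=594 → 642/1236 = 0.51942
  D: TP=445, FN=37+37+34+36+47=191 → 445/636 = 0.69969
  E: TP=493, FN=8+7+4+5+4=28 → 493/521 = 0.94626
  F: TP=386, FN=101+91+89+103+107=491 → 386/877 = 0.44014
Highest is class 'E' with recall = 0.9463.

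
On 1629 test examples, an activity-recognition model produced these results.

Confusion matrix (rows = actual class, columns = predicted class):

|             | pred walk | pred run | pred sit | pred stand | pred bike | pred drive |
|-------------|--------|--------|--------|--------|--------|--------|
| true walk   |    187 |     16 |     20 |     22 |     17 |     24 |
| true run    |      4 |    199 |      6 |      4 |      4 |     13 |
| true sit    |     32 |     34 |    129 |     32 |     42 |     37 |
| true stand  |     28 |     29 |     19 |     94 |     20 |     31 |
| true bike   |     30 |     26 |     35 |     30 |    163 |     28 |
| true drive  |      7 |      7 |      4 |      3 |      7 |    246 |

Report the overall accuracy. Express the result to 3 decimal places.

Accuracy = trace / total = (187+199+129+94+163+246=1018) / 1629 = 1018/1629 = 0.625

0.625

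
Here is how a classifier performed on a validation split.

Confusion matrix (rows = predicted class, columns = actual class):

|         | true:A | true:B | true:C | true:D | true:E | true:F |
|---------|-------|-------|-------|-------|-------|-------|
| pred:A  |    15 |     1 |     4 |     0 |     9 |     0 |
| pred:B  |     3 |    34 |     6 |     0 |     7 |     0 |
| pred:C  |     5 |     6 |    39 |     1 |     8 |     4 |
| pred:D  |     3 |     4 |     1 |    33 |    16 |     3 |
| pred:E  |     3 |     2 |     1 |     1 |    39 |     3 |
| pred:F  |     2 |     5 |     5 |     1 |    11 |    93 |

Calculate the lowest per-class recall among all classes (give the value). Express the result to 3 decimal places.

Per-class recall (TP/(TP+FN)):
  A: TP=15, FN=3+5+3+3+2=16 → 15/31 = 0.4839
  B: TP=34, FN=1+6+4+2+5=18 → 34/52 = 0.6538
  C: TP=39, FN=4+6+1+1+5=17 → 39/56 = 0.6964
  D: TP=33, FN=0+0+1+1+1=3 → 33/36 = 0.9167
  E: TP=39, FN=9+7+8+16+11=51 → 39/90 = 0.4333
  F: TP=93, FN=0+0+4+3+3=10 → 93/103 = 0.9029
Lowest is class 'E' with recall = 0.433.

0.433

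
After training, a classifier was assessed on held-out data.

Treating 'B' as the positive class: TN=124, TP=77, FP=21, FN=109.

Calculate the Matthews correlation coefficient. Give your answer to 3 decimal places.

MCC = (TP·TN − FP·FN) / √((TP+FP)(TP+FN)(TN+FP)(TN+FN))
Numerator = 77·124 − 21·109 = 7259
Denominator = √(98·186·145·233) = √615832980 = 24815.9824
MCC = 7259 / 24815.9824 = 0.293

0.293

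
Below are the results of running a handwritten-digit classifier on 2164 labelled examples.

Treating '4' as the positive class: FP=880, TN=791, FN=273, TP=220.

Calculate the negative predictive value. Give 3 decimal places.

0.743

NPV = TN/(TN+FN) = 791/(791+273) = 0.743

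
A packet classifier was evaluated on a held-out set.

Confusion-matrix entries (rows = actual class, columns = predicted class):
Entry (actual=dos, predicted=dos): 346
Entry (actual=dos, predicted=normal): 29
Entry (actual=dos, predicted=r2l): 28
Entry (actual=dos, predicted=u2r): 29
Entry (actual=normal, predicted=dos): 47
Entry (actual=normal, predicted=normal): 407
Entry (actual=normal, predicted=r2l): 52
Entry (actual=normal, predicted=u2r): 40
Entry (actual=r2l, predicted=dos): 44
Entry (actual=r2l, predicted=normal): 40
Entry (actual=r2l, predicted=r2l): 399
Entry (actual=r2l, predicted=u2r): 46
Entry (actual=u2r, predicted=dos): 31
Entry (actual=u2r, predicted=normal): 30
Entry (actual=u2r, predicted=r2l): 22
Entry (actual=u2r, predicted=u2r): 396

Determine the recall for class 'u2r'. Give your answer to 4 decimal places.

One-vs-rest for 'u2r': TP = diagonal; FP = other classes predicted 'u2r'; FN = 'u2r' predicted as other.
recall = TP/(TP+FN).
u2r: TP=396, FN=31+30+22=83 → 396/479 = 0.82672

0.8267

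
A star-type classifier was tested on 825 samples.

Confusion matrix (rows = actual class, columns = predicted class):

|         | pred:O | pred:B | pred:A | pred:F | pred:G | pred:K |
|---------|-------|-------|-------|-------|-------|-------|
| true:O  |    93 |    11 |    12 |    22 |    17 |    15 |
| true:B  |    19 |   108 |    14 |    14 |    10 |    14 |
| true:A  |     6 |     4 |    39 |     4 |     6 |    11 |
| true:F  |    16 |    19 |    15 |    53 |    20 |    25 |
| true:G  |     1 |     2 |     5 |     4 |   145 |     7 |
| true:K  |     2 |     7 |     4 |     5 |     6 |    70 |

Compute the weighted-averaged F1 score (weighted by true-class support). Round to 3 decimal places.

0.609

Per-class F1 score (2·TP/(2·TP+FP+FN)):
  O: TP=93, FP=19+6+16+1+2=44, FN=11+12+22+17+15=77 → 186/307 = 0.6059
  B: TP=108, FP=11+4+19+2+7=43, FN=19+14+14+10+14=71 → 216/330 = 0.6545
  A: TP=39, FP=12+14+15+5+4=50, FN=6+4+4+6+11=31 → 78/159 = 0.4906
  F: TP=53, FP=22+14+4+4+5=49, FN=16+19+15+20+25=95 → 106/250 = 0.4240
  G: TP=145, FP=17+10+6+20+6=59, FN=1+2+5+4+7=19 → 290/368 = 0.7880
  K: TP=70, FP=15+14+11+25+7=72, FN=2+7+4+5+6=24 → 140/236 = 0.5932
Weighted-F1 score = Σ (supportᵢ/N)·F1 scoreᵢ with N=825: (170/825)·0.6059 + (179/825)·0.6545 + (70/825)·0.4906 + (148/825)·0.4240 + (164/825)·0.7880 + (94/825)·0.5932 = 0.609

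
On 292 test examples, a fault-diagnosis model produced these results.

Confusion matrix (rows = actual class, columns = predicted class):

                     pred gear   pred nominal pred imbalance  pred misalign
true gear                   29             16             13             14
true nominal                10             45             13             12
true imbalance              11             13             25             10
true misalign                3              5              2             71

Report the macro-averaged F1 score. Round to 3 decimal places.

Per-class F1 score (2·TP/(2·TP+FP+FN)):
  gear: TP=29, FP=10+11+3=24, FN=16+13+14=43 → 58/125 = 0.4640
  nominal: TP=45, FP=16+13+5=34, FN=10+13+12=35 → 90/159 = 0.5660
  imbalance: TP=25, FP=13+13+2=28, FN=11+13+10=34 → 50/112 = 0.4464
  misalign: TP=71, FP=14+12+10=36, FN=3+5+2=10 → 142/188 = 0.7553
Macro-F1 score = mean = (0.4640 + 0.5660 + 0.4464 + 0.7553) / 4 = 0.558

0.558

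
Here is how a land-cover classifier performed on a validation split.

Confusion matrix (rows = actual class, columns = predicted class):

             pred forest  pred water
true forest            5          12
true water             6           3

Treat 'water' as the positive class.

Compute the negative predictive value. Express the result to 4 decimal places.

0.4545

NPV = TN/(TN+FN) = 5/(5+6) = 0.4545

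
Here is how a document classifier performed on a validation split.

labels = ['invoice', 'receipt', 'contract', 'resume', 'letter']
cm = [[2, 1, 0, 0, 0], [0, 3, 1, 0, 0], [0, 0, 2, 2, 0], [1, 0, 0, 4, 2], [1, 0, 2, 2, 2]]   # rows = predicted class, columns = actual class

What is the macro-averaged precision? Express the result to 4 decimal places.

Per-class precision (TP/(TP+FP)):
  invoice: TP=2, FP=1+0+0+0=1 → 2/3 = 0.66667
  receipt: TP=3, FP=0+1+0+0=1 → 3/4 = 0.75000
  contract: TP=2, FP=0+0+2+0=2 → 2/4 = 0.50000
  resume: TP=4, FP=1+0+0+2=3 → 4/7 = 0.57143
  letter: TP=2, FP=1+0+2+2=5 → 2/7 = 0.28571
Macro-precision = mean = (0.66667 + 0.75000 + 0.50000 + 0.57143 + 0.28571) / 5 = 0.5548

0.5548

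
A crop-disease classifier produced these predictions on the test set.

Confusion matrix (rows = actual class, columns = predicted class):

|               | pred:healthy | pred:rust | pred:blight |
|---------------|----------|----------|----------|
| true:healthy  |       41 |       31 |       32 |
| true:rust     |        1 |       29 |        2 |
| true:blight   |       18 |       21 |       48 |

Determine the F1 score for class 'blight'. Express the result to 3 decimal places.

Treat 'blight' as positive and all other classes as negative.
F1 score = 2·TP/(2·TP+FP+FN).
blight: TP=48, FP=32+2=34, FN=18+21=39 → 96/169 = 0.5680

0.568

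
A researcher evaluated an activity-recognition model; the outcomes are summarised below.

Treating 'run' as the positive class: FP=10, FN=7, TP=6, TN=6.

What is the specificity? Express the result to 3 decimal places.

0.375

Specificity = TN/(TN+FP) = 6/(6+10) = 0.375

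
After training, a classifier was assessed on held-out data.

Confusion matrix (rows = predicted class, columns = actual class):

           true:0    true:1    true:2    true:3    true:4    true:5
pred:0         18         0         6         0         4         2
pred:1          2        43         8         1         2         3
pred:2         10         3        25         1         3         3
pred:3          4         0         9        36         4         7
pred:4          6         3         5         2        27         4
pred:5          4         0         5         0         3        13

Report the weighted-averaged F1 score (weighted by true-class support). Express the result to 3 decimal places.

0.593

Per-class F1 score (2·TP/(2·TP+FP+FN)):
  0: TP=18, FP=0+6+0+4+2=12, FN=2+10+4+6+4=26 → 36/74 = 0.4865
  1: TP=43, FP=2+8+1+2+3=16, FN=0+3+0+3+0=6 → 86/108 = 0.7963
  2: TP=25, FP=10+3+1+3+3=20, FN=6+8+9+5+5=33 → 50/103 = 0.4854
  3: TP=36, FP=4+0+9+4+7=24, FN=0+1+1+2+0=4 → 72/100 = 0.7200
  4: TP=27, FP=6+3+5+2+4=20, FN=4+2+3+4+3=16 → 54/90 = 0.6000
  5: TP=13, FP=4+0+5+0+3=12, FN=2+3+3+7+4=19 → 26/57 = 0.4561
Weighted-F1 score = Σ (supportᵢ/N)·F1 scoreᵢ with N=266: (44/266)·0.4865 + (49/266)·0.7963 + (58/266)·0.4854 + (40/266)·0.7200 + (43/266)·0.6000 + (32/266)·0.4561 = 0.593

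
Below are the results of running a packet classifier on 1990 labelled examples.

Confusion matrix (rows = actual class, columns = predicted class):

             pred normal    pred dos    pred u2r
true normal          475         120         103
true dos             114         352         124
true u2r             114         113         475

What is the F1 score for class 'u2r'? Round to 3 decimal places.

0.677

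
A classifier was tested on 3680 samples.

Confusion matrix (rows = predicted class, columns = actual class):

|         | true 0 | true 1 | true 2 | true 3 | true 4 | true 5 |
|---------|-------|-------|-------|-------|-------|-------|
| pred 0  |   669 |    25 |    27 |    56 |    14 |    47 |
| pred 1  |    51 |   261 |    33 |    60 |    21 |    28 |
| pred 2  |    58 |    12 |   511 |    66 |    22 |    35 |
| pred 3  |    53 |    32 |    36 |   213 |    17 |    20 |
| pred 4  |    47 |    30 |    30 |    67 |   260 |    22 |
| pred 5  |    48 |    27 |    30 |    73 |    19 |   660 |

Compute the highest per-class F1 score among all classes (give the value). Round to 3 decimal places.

Per-class F1 score (2·TP/(2·TP+FP+FN)):
  0: TP=669, FP=25+27+56+14+47=169, FN=51+58+53+47+48=257 → 1338/1764 = 0.7585
  1: TP=261, FP=51+33+60+21+28=193, FN=25+12+32+30+27=126 → 522/841 = 0.6207
  2: TP=511, FP=58+12+66+22+35=193, FN=27+33+36+30+30=156 → 1022/1371 = 0.7454
  3: TP=213, FP=53+32+36+17+20=158, FN=56+60+66+67+73=322 → 426/906 = 0.4702
  4: TP=260, FP=47+30+30+67+22=196, FN=14+21+22+17+19=93 → 520/809 = 0.6428
  5: TP=660, FP=48+27+30+73+19=197, FN=47+28+35+20+22=152 → 1320/1669 = 0.7909
Highest is class '5' with F1 score = 0.791.

0.791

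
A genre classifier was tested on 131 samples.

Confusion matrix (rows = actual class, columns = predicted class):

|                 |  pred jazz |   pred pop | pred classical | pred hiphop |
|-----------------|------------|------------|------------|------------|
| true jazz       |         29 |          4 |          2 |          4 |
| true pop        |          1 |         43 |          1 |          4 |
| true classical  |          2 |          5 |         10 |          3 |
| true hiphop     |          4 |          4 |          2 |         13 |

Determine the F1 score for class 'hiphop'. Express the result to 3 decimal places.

Take TP from the diagonal, FP from the rest of the 'hiphop' prediction marginal, FN from the rest of the 'hiphop' actual marginal.
F1 score = 2·TP/(2·TP+FP+FN).
hiphop: TP=13, FP=4+4+3=11, FN=4+4+2=10 → 26/47 = 0.5532

0.553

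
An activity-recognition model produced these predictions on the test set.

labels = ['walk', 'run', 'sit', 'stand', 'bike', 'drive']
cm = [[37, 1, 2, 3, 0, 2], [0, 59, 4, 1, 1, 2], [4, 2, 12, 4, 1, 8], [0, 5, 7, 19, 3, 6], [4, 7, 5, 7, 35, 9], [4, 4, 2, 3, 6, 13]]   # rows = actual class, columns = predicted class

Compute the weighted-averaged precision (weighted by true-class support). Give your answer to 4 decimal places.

0.6319

Per-class precision (TP/(TP+FP)):
  walk: TP=37, FP=0+4+0+4+4=12 → 37/49 = 0.75510
  run: TP=59, FP=1+2+5+7+4=19 → 59/78 = 0.75641
  sit: TP=12, FP=2+4+7+5+2=20 → 12/32 = 0.37500
  stand: TP=19, FP=3+1+4+7+3=18 → 19/37 = 0.51351
  bike: TP=35, FP=0+1+1+3+6=11 → 35/46 = 0.76087
  drive: TP=13, FP=2+2+8+6+9=27 → 13/40 = 0.32500
Weighted-precision = Σ (supportᵢ/N)·precisionᵢ with N=282: (45/282)·0.75510 + (67/282)·0.75641 + (31/282)·0.37500 + (40/282)·0.51351 + (67/282)·0.76087 + (32/282)·0.32500 = 0.6319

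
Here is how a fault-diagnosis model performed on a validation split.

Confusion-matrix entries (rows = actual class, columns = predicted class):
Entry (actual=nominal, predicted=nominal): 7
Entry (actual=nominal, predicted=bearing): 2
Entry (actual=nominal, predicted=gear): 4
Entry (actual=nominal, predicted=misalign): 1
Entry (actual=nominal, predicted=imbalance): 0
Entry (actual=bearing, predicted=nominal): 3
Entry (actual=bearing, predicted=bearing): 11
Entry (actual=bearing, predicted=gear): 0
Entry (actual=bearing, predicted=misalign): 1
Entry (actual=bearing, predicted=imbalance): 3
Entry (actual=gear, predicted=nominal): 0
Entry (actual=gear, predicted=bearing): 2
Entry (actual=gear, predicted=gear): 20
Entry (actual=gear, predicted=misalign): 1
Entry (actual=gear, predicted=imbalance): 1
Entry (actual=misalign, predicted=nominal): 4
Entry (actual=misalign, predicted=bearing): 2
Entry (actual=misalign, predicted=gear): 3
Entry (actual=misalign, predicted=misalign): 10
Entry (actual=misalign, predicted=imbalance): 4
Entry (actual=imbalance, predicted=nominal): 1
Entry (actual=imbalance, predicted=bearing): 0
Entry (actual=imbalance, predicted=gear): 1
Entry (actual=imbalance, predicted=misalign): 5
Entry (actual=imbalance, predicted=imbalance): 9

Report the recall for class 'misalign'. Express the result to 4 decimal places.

0.4348

One-vs-rest for 'misalign': TP = diagonal; FP = other classes predicted 'misalign'; FN = 'misalign' predicted as other.
recall = TP/(TP+FN).
misalign: TP=10, FN=4+2+3+4=13 → 10/23 = 0.43478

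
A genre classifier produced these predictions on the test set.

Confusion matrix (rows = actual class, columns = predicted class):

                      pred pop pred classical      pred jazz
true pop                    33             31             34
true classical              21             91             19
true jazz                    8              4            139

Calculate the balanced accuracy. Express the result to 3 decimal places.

Balanced accuracy = mean of per-class recall.
  pop: recall = 33/98 = 0.3367
  classical: recall = 91/131 = 0.6947
  jazz: recall = 139/151 = 0.9205
Mean = (0.3367 + 0.6947 + 0.9205) / 3 = 0.651

0.651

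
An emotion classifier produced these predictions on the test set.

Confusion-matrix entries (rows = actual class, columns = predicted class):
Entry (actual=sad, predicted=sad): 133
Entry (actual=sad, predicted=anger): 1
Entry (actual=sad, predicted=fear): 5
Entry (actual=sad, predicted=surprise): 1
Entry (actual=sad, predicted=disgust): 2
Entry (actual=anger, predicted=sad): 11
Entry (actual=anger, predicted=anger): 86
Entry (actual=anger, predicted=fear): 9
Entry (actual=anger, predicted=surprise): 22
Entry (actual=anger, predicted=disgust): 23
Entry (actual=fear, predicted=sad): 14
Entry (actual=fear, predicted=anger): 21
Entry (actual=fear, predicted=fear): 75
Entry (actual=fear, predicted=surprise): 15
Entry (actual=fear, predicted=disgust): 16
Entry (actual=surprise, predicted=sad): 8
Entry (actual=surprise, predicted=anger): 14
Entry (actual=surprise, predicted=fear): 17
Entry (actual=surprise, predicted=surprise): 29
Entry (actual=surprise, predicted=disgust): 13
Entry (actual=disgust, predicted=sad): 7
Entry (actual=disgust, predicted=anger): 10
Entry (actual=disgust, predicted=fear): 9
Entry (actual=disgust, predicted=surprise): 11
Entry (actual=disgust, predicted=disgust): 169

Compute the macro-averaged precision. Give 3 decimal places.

0.640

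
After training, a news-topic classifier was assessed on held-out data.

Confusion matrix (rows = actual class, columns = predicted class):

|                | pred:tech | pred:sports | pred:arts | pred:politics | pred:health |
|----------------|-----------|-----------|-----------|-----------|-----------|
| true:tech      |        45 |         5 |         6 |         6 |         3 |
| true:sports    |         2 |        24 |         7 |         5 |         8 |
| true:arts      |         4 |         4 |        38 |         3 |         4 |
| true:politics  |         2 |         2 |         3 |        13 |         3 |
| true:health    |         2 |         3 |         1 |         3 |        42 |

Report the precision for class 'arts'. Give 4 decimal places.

0.6909

One-vs-rest for 'arts': TP = diagonal; FP = other classes predicted 'arts'; FN = 'arts' predicted as other.
precision = TP/(TP+FP).
arts: TP=38, FP=6+7+3+1=17 → 38/55 = 0.69091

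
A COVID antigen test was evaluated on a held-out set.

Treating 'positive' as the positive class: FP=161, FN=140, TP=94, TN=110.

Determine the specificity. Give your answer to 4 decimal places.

Specificity = TN/(TN+FP) = 110/(110+161) = 0.4059

0.4059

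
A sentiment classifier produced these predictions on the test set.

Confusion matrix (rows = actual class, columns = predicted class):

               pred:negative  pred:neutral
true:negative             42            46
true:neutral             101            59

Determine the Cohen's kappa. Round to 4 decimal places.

-0.1350

Observed agreement pₒ = trace/N = 101/248 = 0.40726
Expected agreement pₑ = Σ (rowᵢ·colᵢ)/N² = (88·143 + 160·105)/248² = 0.47776
κ = (pₒ − pₑ)/(1 − pₑ) = (0.40726 − 0.47776)/(1 − 0.47776) = -0.1350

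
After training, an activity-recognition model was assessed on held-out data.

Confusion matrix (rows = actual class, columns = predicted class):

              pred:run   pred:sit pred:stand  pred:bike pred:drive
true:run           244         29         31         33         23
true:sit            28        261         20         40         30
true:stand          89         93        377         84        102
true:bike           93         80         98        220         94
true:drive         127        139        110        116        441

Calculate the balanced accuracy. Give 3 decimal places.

Balanced accuracy = mean of per-class recall.
  run: recall = 244/360 = 0.6778
  sit: recall = 261/379 = 0.6887
  stand: recall = 377/745 = 0.5060
  bike: recall = 220/585 = 0.3761
  drive: recall = 441/933 = 0.4727
Mean = (0.6778 + 0.6887 + 0.5060 + 0.3761 + 0.4727) / 5 = 0.544

0.544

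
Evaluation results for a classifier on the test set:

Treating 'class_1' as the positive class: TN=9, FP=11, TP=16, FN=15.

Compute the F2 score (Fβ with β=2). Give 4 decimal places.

Fβ = (1+β²)·TP / ((1+β²)·TP + β²·FN + FP), with β²=4
= 5·16 / (5·16 + 4·15 + 11) = 0.5298

0.5298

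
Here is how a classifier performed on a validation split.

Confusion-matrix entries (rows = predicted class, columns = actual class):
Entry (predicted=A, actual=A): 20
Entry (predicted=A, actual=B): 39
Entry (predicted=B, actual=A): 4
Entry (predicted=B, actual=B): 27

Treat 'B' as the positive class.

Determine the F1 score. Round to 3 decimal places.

0.557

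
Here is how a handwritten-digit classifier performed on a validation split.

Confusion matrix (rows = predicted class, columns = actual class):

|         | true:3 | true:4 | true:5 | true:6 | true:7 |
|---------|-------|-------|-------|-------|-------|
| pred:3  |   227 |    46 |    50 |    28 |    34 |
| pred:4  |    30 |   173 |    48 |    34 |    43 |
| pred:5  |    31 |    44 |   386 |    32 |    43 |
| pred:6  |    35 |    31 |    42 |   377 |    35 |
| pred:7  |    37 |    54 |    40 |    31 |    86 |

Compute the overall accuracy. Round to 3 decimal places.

Accuracy = trace / total = (227+173+386+377+86=1249) / 2017 = 1249/2017 = 0.619

0.619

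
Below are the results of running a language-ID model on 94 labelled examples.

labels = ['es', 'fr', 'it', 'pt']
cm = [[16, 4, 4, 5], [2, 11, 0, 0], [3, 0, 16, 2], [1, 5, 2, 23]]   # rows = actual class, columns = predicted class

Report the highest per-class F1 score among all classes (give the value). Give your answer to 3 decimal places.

0.754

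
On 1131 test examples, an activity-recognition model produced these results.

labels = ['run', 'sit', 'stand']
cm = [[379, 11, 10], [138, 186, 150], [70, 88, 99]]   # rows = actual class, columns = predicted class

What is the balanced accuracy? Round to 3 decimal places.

0.575

Balanced accuracy = mean of per-class recall.
  run: recall = 379/400 = 0.9475
  sit: recall = 186/474 = 0.3924
  stand: recall = 99/257 = 0.3852
Mean = (0.9475 + 0.3924 + 0.3852) / 3 = 0.575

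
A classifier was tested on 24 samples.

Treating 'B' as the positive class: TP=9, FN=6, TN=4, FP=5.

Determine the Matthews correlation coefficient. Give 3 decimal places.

0.044

MCC = (TP·TN − FP·FN) / √((TP+FP)(TP+FN)(TN+FP)(TN+FN))
Numerator = 9·4 − 5·6 = 6
Denominator = √(14·15·9·10) = √18900 = 137.4773
MCC = 6 / 137.4773 = 0.044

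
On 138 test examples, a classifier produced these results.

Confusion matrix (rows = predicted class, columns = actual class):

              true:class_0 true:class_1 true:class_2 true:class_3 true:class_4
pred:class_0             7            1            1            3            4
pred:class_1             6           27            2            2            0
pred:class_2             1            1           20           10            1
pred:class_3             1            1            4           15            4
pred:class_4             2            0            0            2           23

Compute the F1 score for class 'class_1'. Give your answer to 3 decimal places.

One-vs-rest for 'class_1': TP = diagonal; FP = other classes predicted 'class_1'; FN = 'class_1' predicted as other.
F1 score = 2·TP/(2·TP+FP+FN).
class_1: TP=27, FP=6+2+2+0=10, FN=1+1+1+0=3 → 54/67 = 0.8060

0.806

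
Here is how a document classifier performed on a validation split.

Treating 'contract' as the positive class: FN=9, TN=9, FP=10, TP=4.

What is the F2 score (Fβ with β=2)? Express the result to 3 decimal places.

Fβ = (1+β²)·TP / ((1+β²)·TP + β²·FN + FP), with β²=4
= 5·4 / (5·4 + 4·9 + 10) = 0.303

0.303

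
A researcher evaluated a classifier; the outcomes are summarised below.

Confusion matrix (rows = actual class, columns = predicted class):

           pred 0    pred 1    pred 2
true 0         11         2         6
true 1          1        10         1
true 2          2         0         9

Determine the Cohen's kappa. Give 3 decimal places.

0.572

Observed agreement pₒ = trace/N = 30/42 = 0.7143
Expected agreement pₑ = Σ (rowᵢ·colᵢ)/N² = (19·14 + 12·12 + 11·16)/42² = 0.3322
κ = (pₒ − pₑ)/(1 − pₑ) = (0.7143 − 0.3322)/(1 − 0.3322) = 0.572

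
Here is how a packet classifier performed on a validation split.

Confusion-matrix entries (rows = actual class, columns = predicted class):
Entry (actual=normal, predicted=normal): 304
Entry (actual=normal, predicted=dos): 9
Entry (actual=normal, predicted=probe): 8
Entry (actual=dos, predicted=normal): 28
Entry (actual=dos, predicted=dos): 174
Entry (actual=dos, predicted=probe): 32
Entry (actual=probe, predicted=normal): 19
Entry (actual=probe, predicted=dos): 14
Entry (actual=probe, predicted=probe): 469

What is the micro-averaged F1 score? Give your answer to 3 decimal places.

Micro-averaging pools counts across classes: ΣTP=947, ΣFP=110, ΣFN=110.
Micro-F1 score = 2·TP/(2·TP+FP+FN) on pooled counts = 0.896 (equals overall accuracy in single-label multiclass).

0.896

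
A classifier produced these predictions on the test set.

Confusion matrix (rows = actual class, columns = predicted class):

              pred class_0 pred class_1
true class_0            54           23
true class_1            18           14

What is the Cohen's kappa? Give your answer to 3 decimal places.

0.133

Observed agreement pₒ = trace/N = 68/109 = 0.6239
Expected agreement pₑ = Σ (rowᵢ·colᵢ)/N² = (77·72 + 32·37)/109² = 0.5663
κ = (pₒ − pₑ)/(1 − pₑ) = (0.6239 − 0.5663)/(1 − 0.5663) = 0.133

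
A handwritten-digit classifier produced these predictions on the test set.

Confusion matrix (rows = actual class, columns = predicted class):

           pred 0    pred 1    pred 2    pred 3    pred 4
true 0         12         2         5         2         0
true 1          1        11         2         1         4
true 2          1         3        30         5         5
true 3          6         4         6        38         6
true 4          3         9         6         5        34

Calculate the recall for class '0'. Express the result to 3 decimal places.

recall = TP/(TP+FN).
0: TP=12, FN=2+5+2+0=9 → 12/21 = 0.5714

0.571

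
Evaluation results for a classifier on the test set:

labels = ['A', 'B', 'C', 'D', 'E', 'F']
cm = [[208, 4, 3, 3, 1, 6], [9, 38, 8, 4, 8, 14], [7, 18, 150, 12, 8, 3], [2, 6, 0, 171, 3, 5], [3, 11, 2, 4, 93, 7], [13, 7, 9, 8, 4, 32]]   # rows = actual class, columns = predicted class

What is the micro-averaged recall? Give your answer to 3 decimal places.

0.783

Micro-averaging pools counts across classes: ΣTP=692, ΣFP=192, ΣFN=192.
Micro-recall = TP/(TP+FN) on pooled counts = 0.783 (equals overall accuracy in single-label multiclass).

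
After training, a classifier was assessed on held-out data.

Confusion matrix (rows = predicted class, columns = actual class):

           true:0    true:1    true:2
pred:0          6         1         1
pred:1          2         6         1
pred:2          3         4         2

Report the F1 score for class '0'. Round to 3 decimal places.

Treat '0' as positive and all other classes as negative.
F1 score = 2·TP/(2·TP+FP+FN).
0: TP=6, FP=1+1=2, FN=2+3=5 → 12/19 = 0.6316

0.632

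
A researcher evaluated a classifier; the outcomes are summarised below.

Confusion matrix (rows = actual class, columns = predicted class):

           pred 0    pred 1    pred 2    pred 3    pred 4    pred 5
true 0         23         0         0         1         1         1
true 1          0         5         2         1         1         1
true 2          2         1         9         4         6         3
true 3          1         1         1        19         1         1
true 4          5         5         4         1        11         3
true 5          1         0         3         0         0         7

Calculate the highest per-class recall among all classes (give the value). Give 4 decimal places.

Per-class recall (TP/(TP+FN)):
  0: TP=23, FN=0+0+1+1+1=3 → 23/26 = 0.88462
  1: TP=5, FN=0+2+1+1+1=5 → 5/10 = 0.50000
  2: TP=9, FN=2+1+4+6+3=16 → 9/25 = 0.36000
  3: TP=19, FN=1+1+1+1+1=5 → 19/24 = 0.79167
  4: TP=11, FN=5+5+4+1+3=18 → 11/29 = 0.37931
  5: TP=7, FN=1+0+3+0+0=4 → 7/11 = 0.63636
Highest is class '0' with recall = 0.8846.

0.8846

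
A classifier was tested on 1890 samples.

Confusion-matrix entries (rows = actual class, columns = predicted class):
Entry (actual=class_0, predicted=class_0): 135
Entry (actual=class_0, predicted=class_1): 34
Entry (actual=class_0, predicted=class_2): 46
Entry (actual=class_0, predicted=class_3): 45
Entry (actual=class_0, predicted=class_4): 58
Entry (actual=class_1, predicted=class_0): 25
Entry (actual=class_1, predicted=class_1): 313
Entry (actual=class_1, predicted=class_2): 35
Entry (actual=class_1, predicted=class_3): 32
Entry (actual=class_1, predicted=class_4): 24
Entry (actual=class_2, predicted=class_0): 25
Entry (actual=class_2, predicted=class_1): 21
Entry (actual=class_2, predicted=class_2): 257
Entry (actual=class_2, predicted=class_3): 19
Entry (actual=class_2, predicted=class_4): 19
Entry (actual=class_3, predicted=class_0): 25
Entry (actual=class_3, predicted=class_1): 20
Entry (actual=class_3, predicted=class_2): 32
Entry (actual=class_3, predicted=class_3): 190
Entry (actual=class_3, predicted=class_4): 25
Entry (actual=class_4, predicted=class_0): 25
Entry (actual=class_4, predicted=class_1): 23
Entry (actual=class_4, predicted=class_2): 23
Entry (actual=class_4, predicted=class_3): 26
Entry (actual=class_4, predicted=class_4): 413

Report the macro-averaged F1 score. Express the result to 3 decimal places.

0.670

Per-class F1 score (2·TP/(2·TP+FP+FN)):
  class_0: TP=135, FP=25+25+25+25=100, FN=34+46+45+58=183 → 270/553 = 0.4882
  class_1: TP=313, FP=34+21+20+23=98, FN=25+35+32+24=116 → 626/840 = 0.7452
  class_2: TP=257, FP=46+35+32+23=136, FN=25+21+19+19=84 → 514/734 = 0.7003
  class_3: TP=190, FP=45+32+19+26=122, FN=25+20+32+25=102 → 380/604 = 0.6291
  class_4: TP=413, FP=58+24+19+25=126, FN=25+23+23+26=97 → 826/1049 = 0.7874
Macro-F1 score = mean = (0.4882 + 0.7452 + 0.7003 + 0.6291 + 0.7874) / 5 = 0.670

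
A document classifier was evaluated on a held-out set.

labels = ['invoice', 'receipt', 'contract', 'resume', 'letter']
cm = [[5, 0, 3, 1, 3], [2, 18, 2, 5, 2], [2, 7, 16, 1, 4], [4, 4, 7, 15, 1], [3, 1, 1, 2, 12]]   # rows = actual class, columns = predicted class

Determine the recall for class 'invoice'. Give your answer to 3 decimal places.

recall = TP/(TP+FN).
invoice: TP=5, FN=0+3+1+3=7 → 5/12 = 0.4167

0.417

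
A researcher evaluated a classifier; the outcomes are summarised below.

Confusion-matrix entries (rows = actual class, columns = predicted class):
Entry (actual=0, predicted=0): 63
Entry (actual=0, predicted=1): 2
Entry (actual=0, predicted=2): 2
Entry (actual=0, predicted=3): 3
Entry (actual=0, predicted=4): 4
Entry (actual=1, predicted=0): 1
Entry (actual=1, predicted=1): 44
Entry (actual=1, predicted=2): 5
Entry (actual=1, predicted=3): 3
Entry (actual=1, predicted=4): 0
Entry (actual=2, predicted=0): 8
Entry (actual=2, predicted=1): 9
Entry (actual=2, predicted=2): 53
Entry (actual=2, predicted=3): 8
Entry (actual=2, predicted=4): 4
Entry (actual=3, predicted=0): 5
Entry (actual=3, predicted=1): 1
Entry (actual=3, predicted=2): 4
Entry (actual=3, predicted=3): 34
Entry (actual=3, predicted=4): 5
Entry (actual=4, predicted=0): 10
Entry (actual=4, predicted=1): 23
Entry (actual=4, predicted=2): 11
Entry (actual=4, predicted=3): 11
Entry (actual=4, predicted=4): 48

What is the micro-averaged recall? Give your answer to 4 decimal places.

0.6704

Micro-averaging pools counts across classes: ΣTP=242, ΣFP=119, ΣFN=119.
Micro-recall = TP/(TP+FN) on pooled counts = 0.6704 (equals overall accuracy in single-label multiclass).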